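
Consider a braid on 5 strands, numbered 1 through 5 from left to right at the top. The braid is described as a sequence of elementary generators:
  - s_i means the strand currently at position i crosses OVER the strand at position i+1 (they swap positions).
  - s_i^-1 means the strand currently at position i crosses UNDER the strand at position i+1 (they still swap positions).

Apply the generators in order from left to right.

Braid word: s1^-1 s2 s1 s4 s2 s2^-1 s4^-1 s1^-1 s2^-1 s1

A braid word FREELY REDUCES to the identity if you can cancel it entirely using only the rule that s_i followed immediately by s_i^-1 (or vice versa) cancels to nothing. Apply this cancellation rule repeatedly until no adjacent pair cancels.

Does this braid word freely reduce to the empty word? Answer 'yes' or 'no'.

Answer: yes

Derivation:
Gen 1 (s1^-1): push. Stack: [s1^-1]
Gen 2 (s2): push. Stack: [s1^-1 s2]
Gen 3 (s1): push. Stack: [s1^-1 s2 s1]
Gen 4 (s4): push. Stack: [s1^-1 s2 s1 s4]
Gen 5 (s2): push. Stack: [s1^-1 s2 s1 s4 s2]
Gen 6 (s2^-1): cancels prior s2. Stack: [s1^-1 s2 s1 s4]
Gen 7 (s4^-1): cancels prior s4. Stack: [s1^-1 s2 s1]
Gen 8 (s1^-1): cancels prior s1. Stack: [s1^-1 s2]
Gen 9 (s2^-1): cancels prior s2. Stack: [s1^-1]
Gen 10 (s1): cancels prior s1^-1. Stack: []
Reduced word: (empty)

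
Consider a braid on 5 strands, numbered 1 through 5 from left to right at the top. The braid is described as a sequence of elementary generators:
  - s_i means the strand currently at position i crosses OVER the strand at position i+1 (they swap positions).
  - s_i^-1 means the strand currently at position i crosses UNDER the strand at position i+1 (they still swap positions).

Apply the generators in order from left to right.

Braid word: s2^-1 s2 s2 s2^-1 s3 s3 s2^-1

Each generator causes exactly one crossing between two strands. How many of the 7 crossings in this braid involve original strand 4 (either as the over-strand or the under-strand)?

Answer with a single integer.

Gen 1: crossing 2x3. Involves strand 4? no. Count so far: 0
Gen 2: crossing 3x2. Involves strand 4? no. Count so far: 0
Gen 3: crossing 2x3. Involves strand 4? no. Count so far: 0
Gen 4: crossing 3x2. Involves strand 4? no. Count so far: 0
Gen 5: crossing 3x4. Involves strand 4? yes. Count so far: 1
Gen 6: crossing 4x3. Involves strand 4? yes. Count so far: 2
Gen 7: crossing 2x3. Involves strand 4? no. Count so far: 2

Answer: 2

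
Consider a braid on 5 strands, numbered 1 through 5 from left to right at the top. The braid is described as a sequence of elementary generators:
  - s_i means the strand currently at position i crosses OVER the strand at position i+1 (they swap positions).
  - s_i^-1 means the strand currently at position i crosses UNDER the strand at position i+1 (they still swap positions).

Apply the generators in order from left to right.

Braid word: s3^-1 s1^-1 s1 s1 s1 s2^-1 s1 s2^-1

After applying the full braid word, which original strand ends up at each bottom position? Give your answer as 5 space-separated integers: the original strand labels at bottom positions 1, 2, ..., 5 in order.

Answer: 4 2 1 3 5

Derivation:
Gen 1 (s3^-1): strand 3 crosses under strand 4. Perm now: [1 2 4 3 5]
Gen 2 (s1^-1): strand 1 crosses under strand 2. Perm now: [2 1 4 3 5]
Gen 3 (s1): strand 2 crosses over strand 1. Perm now: [1 2 4 3 5]
Gen 4 (s1): strand 1 crosses over strand 2. Perm now: [2 1 4 3 5]
Gen 5 (s1): strand 2 crosses over strand 1. Perm now: [1 2 4 3 5]
Gen 6 (s2^-1): strand 2 crosses under strand 4. Perm now: [1 4 2 3 5]
Gen 7 (s1): strand 1 crosses over strand 4. Perm now: [4 1 2 3 5]
Gen 8 (s2^-1): strand 1 crosses under strand 2. Perm now: [4 2 1 3 5]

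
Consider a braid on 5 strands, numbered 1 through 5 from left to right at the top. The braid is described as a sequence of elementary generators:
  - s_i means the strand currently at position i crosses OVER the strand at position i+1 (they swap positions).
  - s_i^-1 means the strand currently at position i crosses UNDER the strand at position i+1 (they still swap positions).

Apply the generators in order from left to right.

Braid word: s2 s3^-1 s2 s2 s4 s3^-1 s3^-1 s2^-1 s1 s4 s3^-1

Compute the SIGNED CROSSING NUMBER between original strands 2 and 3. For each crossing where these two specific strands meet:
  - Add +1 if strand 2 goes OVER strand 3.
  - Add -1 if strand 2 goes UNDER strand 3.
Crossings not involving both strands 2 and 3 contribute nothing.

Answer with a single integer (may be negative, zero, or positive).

Answer: 2

Derivation:
Gen 1: 2 over 3. Both 2&3? yes. Contrib: +1. Sum: 1
Gen 2: crossing 2x4. Both 2&3? no. Sum: 1
Gen 3: crossing 3x4. Both 2&3? no. Sum: 1
Gen 4: crossing 4x3. Both 2&3? no. Sum: 1
Gen 5: crossing 2x5. Both 2&3? no. Sum: 1
Gen 6: crossing 4x5. Both 2&3? no. Sum: 1
Gen 7: crossing 5x4. Both 2&3? no. Sum: 1
Gen 8: crossing 3x4. Both 2&3? no. Sum: 1
Gen 9: crossing 1x4. Both 2&3? no. Sum: 1
Gen 10: crossing 5x2. Both 2&3? no. Sum: 1
Gen 11: 3 under 2. Both 2&3? yes. Contrib: +1. Sum: 2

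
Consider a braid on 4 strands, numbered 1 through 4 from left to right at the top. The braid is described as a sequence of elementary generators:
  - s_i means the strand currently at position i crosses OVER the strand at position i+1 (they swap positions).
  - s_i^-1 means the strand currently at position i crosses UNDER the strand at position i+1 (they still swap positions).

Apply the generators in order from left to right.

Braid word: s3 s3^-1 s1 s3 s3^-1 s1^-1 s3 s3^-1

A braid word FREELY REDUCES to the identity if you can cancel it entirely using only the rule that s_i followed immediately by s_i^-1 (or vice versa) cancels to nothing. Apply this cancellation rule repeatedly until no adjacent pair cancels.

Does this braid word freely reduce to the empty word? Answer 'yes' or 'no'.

Gen 1 (s3): push. Stack: [s3]
Gen 2 (s3^-1): cancels prior s3. Stack: []
Gen 3 (s1): push. Stack: [s1]
Gen 4 (s3): push. Stack: [s1 s3]
Gen 5 (s3^-1): cancels prior s3. Stack: [s1]
Gen 6 (s1^-1): cancels prior s1. Stack: []
Gen 7 (s3): push. Stack: [s3]
Gen 8 (s3^-1): cancels prior s3. Stack: []
Reduced word: (empty)

Answer: yes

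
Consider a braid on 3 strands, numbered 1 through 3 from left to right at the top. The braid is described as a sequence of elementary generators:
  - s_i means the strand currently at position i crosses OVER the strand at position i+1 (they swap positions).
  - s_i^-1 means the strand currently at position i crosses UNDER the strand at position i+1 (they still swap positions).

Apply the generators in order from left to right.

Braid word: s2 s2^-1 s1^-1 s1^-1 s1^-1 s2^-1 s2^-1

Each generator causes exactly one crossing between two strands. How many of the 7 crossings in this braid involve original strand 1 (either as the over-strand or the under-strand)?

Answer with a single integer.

Gen 1: crossing 2x3. Involves strand 1? no. Count so far: 0
Gen 2: crossing 3x2. Involves strand 1? no. Count so far: 0
Gen 3: crossing 1x2. Involves strand 1? yes. Count so far: 1
Gen 4: crossing 2x1. Involves strand 1? yes. Count so far: 2
Gen 5: crossing 1x2. Involves strand 1? yes. Count so far: 3
Gen 6: crossing 1x3. Involves strand 1? yes. Count so far: 4
Gen 7: crossing 3x1. Involves strand 1? yes. Count so far: 5

Answer: 5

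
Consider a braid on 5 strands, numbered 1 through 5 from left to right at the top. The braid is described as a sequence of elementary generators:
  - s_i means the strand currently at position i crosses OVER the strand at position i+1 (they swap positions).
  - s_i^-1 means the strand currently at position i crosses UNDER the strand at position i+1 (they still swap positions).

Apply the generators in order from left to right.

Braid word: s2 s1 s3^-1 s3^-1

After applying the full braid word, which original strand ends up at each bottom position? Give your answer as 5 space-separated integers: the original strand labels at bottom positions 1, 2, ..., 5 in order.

Gen 1 (s2): strand 2 crosses over strand 3. Perm now: [1 3 2 4 5]
Gen 2 (s1): strand 1 crosses over strand 3. Perm now: [3 1 2 4 5]
Gen 3 (s3^-1): strand 2 crosses under strand 4. Perm now: [3 1 4 2 5]
Gen 4 (s3^-1): strand 4 crosses under strand 2. Perm now: [3 1 2 4 5]

Answer: 3 1 2 4 5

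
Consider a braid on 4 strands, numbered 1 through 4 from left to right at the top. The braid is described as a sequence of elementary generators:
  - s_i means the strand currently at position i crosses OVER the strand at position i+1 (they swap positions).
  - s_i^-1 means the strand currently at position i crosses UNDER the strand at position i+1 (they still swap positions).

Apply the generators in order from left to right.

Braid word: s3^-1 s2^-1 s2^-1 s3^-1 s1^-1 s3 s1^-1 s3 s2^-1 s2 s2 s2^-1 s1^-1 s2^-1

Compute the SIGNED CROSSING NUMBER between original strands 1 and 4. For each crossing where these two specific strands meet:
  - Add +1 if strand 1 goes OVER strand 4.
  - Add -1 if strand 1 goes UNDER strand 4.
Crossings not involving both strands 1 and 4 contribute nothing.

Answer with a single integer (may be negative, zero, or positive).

Answer: 0

Derivation:
Gen 1: crossing 3x4. Both 1&4? no. Sum: 0
Gen 2: crossing 2x4. Both 1&4? no. Sum: 0
Gen 3: crossing 4x2. Both 1&4? no. Sum: 0
Gen 4: crossing 4x3. Both 1&4? no. Sum: 0
Gen 5: crossing 1x2. Both 1&4? no. Sum: 0
Gen 6: crossing 3x4. Both 1&4? no. Sum: 0
Gen 7: crossing 2x1. Both 1&4? no. Sum: 0
Gen 8: crossing 4x3. Both 1&4? no. Sum: 0
Gen 9: crossing 2x3. Both 1&4? no. Sum: 0
Gen 10: crossing 3x2. Both 1&4? no. Sum: 0
Gen 11: crossing 2x3. Both 1&4? no. Sum: 0
Gen 12: crossing 3x2. Both 1&4? no. Sum: 0
Gen 13: crossing 1x2. Both 1&4? no. Sum: 0
Gen 14: crossing 1x3. Both 1&4? no. Sum: 0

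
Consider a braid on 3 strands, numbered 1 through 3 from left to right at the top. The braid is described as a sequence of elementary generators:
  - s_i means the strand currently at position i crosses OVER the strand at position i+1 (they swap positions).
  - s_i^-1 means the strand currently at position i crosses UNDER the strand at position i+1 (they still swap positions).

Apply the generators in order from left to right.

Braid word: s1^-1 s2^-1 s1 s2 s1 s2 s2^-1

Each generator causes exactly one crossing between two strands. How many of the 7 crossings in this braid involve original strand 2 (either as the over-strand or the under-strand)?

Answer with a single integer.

Gen 1: crossing 1x2. Involves strand 2? yes. Count so far: 1
Gen 2: crossing 1x3. Involves strand 2? no. Count so far: 1
Gen 3: crossing 2x3. Involves strand 2? yes. Count so far: 2
Gen 4: crossing 2x1. Involves strand 2? yes. Count so far: 3
Gen 5: crossing 3x1. Involves strand 2? no. Count so far: 3
Gen 6: crossing 3x2. Involves strand 2? yes. Count so far: 4
Gen 7: crossing 2x3. Involves strand 2? yes. Count so far: 5

Answer: 5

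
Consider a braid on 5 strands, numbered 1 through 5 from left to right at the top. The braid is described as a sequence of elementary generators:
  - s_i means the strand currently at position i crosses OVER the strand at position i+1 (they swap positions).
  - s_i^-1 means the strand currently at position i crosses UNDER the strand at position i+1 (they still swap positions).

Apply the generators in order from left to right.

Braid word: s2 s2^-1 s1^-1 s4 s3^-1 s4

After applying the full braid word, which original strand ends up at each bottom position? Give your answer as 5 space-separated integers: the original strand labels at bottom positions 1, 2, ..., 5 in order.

Gen 1 (s2): strand 2 crosses over strand 3. Perm now: [1 3 2 4 5]
Gen 2 (s2^-1): strand 3 crosses under strand 2. Perm now: [1 2 3 4 5]
Gen 3 (s1^-1): strand 1 crosses under strand 2. Perm now: [2 1 3 4 5]
Gen 4 (s4): strand 4 crosses over strand 5. Perm now: [2 1 3 5 4]
Gen 5 (s3^-1): strand 3 crosses under strand 5. Perm now: [2 1 5 3 4]
Gen 6 (s4): strand 3 crosses over strand 4. Perm now: [2 1 5 4 3]

Answer: 2 1 5 4 3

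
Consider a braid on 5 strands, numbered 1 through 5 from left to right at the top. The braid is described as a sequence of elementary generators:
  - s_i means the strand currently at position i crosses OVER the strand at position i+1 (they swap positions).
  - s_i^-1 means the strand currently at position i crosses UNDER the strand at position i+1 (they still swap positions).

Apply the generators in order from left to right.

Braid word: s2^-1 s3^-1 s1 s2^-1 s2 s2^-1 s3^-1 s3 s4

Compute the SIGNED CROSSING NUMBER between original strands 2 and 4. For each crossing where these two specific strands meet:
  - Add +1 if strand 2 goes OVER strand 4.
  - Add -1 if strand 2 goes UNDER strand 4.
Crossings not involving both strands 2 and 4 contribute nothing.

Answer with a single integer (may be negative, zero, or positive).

Gen 1: crossing 2x3. Both 2&4? no. Sum: 0
Gen 2: 2 under 4. Both 2&4? yes. Contrib: -1. Sum: -1
Gen 3: crossing 1x3. Both 2&4? no. Sum: -1
Gen 4: crossing 1x4. Both 2&4? no. Sum: -1
Gen 5: crossing 4x1. Both 2&4? no. Sum: -1
Gen 6: crossing 1x4. Both 2&4? no. Sum: -1
Gen 7: crossing 1x2. Both 2&4? no. Sum: -1
Gen 8: crossing 2x1. Both 2&4? no. Sum: -1
Gen 9: crossing 2x5. Both 2&4? no. Sum: -1

Answer: -1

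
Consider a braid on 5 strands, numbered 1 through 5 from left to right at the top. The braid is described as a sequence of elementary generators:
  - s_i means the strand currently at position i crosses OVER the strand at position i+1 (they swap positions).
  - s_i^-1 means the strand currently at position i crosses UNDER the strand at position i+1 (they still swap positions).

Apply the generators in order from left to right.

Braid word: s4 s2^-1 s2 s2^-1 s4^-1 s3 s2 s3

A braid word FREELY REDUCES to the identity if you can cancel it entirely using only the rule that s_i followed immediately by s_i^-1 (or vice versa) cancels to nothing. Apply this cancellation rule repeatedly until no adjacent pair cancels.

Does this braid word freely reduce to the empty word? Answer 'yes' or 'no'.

Answer: no

Derivation:
Gen 1 (s4): push. Stack: [s4]
Gen 2 (s2^-1): push. Stack: [s4 s2^-1]
Gen 3 (s2): cancels prior s2^-1. Stack: [s4]
Gen 4 (s2^-1): push. Stack: [s4 s2^-1]
Gen 5 (s4^-1): push. Stack: [s4 s2^-1 s4^-1]
Gen 6 (s3): push. Stack: [s4 s2^-1 s4^-1 s3]
Gen 7 (s2): push. Stack: [s4 s2^-1 s4^-1 s3 s2]
Gen 8 (s3): push. Stack: [s4 s2^-1 s4^-1 s3 s2 s3]
Reduced word: s4 s2^-1 s4^-1 s3 s2 s3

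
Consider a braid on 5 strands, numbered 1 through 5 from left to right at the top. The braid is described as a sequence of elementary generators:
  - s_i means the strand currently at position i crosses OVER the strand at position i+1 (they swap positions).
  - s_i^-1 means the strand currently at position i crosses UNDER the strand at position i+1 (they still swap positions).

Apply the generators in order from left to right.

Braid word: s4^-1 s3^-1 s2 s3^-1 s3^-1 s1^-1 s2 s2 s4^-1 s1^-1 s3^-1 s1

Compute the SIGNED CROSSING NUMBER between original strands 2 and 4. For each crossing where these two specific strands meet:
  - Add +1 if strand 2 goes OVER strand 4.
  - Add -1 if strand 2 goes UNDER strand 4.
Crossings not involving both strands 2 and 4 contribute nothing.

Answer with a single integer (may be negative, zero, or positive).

Answer: -1

Derivation:
Gen 1: crossing 4x5. Both 2&4? no. Sum: 0
Gen 2: crossing 3x5. Both 2&4? no. Sum: 0
Gen 3: crossing 2x5. Both 2&4? no. Sum: 0
Gen 4: crossing 2x3. Both 2&4? no. Sum: 0
Gen 5: crossing 3x2. Both 2&4? no. Sum: 0
Gen 6: crossing 1x5. Both 2&4? no. Sum: 0
Gen 7: crossing 1x2. Both 2&4? no. Sum: 0
Gen 8: crossing 2x1. Both 2&4? no. Sum: 0
Gen 9: crossing 3x4. Both 2&4? no. Sum: 0
Gen 10: crossing 5x1. Both 2&4? no. Sum: 0
Gen 11: 2 under 4. Both 2&4? yes. Contrib: -1. Sum: -1
Gen 12: crossing 1x5. Both 2&4? no. Sum: -1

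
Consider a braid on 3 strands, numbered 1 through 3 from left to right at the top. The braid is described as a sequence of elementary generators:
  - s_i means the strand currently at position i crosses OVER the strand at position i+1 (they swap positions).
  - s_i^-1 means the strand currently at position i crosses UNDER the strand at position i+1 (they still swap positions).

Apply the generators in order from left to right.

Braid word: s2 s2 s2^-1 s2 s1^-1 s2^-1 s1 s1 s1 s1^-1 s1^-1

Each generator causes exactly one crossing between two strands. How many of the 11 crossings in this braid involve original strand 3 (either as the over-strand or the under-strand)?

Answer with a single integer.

Answer: 10

Derivation:
Gen 1: crossing 2x3. Involves strand 3? yes. Count so far: 1
Gen 2: crossing 3x2. Involves strand 3? yes. Count so far: 2
Gen 3: crossing 2x3. Involves strand 3? yes. Count so far: 3
Gen 4: crossing 3x2. Involves strand 3? yes. Count so far: 4
Gen 5: crossing 1x2. Involves strand 3? no. Count so far: 4
Gen 6: crossing 1x3. Involves strand 3? yes. Count so far: 5
Gen 7: crossing 2x3. Involves strand 3? yes. Count so far: 6
Gen 8: crossing 3x2. Involves strand 3? yes. Count so far: 7
Gen 9: crossing 2x3. Involves strand 3? yes. Count so far: 8
Gen 10: crossing 3x2. Involves strand 3? yes. Count so far: 9
Gen 11: crossing 2x3. Involves strand 3? yes. Count so far: 10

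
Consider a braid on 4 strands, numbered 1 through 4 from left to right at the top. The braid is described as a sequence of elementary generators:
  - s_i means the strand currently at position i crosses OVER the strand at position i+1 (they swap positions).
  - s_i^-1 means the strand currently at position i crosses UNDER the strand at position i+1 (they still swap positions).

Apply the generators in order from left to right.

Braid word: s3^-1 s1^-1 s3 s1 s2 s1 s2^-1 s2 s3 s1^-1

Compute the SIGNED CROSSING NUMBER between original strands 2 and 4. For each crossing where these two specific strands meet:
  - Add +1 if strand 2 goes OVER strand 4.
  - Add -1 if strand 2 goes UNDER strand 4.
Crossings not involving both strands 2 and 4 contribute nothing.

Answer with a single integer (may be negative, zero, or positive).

Answer: 1

Derivation:
Gen 1: crossing 3x4. Both 2&4? no. Sum: 0
Gen 2: crossing 1x2. Both 2&4? no. Sum: 0
Gen 3: crossing 4x3. Both 2&4? no. Sum: 0
Gen 4: crossing 2x1. Both 2&4? no. Sum: 0
Gen 5: crossing 2x3. Both 2&4? no. Sum: 0
Gen 6: crossing 1x3. Both 2&4? no. Sum: 0
Gen 7: crossing 1x2. Both 2&4? no. Sum: 0
Gen 8: crossing 2x1. Both 2&4? no. Sum: 0
Gen 9: 2 over 4. Both 2&4? yes. Contrib: +1. Sum: 1
Gen 10: crossing 3x1. Both 2&4? no. Sum: 1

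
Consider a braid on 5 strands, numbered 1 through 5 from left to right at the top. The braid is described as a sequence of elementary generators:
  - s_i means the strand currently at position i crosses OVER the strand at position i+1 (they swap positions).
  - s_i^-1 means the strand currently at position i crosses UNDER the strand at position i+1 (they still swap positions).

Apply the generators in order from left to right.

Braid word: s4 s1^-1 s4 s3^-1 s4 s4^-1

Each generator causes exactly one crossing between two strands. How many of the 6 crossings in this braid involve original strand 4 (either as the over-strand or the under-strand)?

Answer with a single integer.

Gen 1: crossing 4x5. Involves strand 4? yes. Count so far: 1
Gen 2: crossing 1x2. Involves strand 4? no. Count so far: 1
Gen 3: crossing 5x4. Involves strand 4? yes. Count so far: 2
Gen 4: crossing 3x4. Involves strand 4? yes. Count so far: 3
Gen 5: crossing 3x5. Involves strand 4? no. Count so far: 3
Gen 6: crossing 5x3. Involves strand 4? no. Count so far: 3

Answer: 3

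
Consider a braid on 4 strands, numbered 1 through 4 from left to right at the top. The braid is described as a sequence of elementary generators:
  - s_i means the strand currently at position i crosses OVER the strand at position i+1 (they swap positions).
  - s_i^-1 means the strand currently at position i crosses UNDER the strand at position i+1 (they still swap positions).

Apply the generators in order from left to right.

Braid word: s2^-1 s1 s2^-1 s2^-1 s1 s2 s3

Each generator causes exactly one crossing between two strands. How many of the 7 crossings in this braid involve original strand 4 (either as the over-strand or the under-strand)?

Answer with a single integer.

Answer: 1

Derivation:
Gen 1: crossing 2x3. Involves strand 4? no. Count so far: 0
Gen 2: crossing 1x3. Involves strand 4? no. Count so far: 0
Gen 3: crossing 1x2. Involves strand 4? no. Count so far: 0
Gen 4: crossing 2x1. Involves strand 4? no. Count so far: 0
Gen 5: crossing 3x1. Involves strand 4? no. Count so far: 0
Gen 6: crossing 3x2. Involves strand 4? no. Count so far: 0
Gen 7: crossing 3x4. Involves strand 4? yes. Count so far: 1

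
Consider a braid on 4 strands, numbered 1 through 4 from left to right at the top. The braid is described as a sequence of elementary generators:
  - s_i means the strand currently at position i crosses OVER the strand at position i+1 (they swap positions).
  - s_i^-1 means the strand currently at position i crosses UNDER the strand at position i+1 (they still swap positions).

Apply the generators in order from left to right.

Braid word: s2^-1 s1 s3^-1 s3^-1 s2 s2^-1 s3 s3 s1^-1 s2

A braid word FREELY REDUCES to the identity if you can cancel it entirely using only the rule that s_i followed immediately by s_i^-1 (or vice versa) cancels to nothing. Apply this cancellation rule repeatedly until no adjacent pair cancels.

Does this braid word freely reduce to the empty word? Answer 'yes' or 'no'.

Gen 1 (s2^-1): push. Stack: [s2^-1]
Gen 2 (s1): push. Stack: [s2^-1 s1]
Gen 3 (s3^-1): push. Stack: [s2^-1 s1 s3^-1]
Gen 4 (s3^-1): push. Stack: [s2^-1 s1 s3^-1 s3^-1]
Gen 5 (s2): push. Stack: [s2^-1 s1 s3^-1 s3^-1 s2]
Gen 6 (s2^-1): cancels prior s2. Stack: [s2^-1 s1 s3^-1 s3^-1]
Gen 7 (s3): cancels prior s3^-1. Stack: [s2^-1 s1 s3^-1]
Gen 8 (s3): cancels prior s3^-1. Stack: [s2^-1 s1]
Gen 9 (s1^-1): cancels prior s1. Stack: [s2^-1]
Gen 10 (s2): cancels prior s2^-1. Stack: []
Reduced word: (empty)

Answer: yes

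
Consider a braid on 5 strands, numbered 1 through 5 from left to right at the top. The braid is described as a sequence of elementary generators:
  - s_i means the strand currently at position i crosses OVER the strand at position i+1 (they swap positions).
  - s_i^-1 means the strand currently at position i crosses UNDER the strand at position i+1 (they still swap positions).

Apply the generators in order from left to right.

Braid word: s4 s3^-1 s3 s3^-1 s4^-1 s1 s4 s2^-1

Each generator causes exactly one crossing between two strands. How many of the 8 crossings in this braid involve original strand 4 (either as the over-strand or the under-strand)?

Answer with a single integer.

Gen 1: crossing 4x5. Involves strand 4? yes. Count so far: 1
Gen 2: crossing 3x5. Involves strand 4? no. Count so far: 1
Gen 3: crossing 5x3. Involves strand 4? no. Count so far: 1
Gen 4: crossing 3x5. Involves strand 4? no. Count so far: 1
Gen 5: crossing 3x4. Involves strand 4? yes. Count so far: 2
Gen 6: crossing 1x2. Involves strand 4? no. Count so far: 2
Gen 7: crossing 4x3. Involves strand 4? yes. Count so far: 3
Gen 8: crossing 1x5. Involves strand 4? no. Count so far: 3

Answer: 3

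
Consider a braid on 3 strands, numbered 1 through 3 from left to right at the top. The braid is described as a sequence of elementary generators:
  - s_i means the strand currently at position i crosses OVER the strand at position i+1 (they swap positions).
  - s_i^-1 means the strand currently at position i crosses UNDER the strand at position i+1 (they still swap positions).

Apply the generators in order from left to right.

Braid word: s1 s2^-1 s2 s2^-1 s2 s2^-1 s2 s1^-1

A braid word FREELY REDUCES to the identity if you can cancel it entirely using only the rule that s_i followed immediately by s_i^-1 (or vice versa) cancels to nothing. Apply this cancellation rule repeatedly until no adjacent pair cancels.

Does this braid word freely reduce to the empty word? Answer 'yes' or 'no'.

Gen 1 (s1): push. Stack: [s1]
Gen 2 (s2^-1): push. Stack: [s1 s2^-1]
Gen 3 (s2): cancels prior s2^-1. Stack: [s1]
Gen 4 (s2^-1): push. Stack: [s1 s2^-1]
Gen 5 (s2): cancels prior s2^-1. Stack: [s1]
Gen 6 (s2^-1): push. Stack: [s1 s2^-1]
Gen 7 (s2): cancels prior s2^-1. Stack: [s1]
Gen 8 (s1^-1): cancels prior s1. Stack: []
Reduced word: (empty)

Answer: yes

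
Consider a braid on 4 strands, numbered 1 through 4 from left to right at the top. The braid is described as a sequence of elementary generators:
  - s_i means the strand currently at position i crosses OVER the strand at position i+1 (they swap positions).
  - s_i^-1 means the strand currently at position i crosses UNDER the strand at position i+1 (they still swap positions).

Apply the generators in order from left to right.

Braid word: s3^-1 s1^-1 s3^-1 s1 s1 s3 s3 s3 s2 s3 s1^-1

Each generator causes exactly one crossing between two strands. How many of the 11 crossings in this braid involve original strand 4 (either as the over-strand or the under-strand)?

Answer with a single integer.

Answer: 7

Derivation:
Gen 1: crossing 3x4. Involves strand 4? yes. Count so far: 1
Gen 2: crossing 1x2. Involves strand 4? no. Count so far: 1
Gen 3: crossing 4x3. Involves strand 4? yes. Count so far: 2
Gen 4: crossing 2x1. Involves strand 4? no. Count so far: 2
Gen 5: crossing 1x2. Involves strand 4? no. Count so far: 2
Gen 6: crossing 3x4. Involves strand 4? yes. Count so far: 3
Gen 7: crossing 4x3. Involves strand 4? yes. Count so far: 4
Gen 8: crossing 3x4. Involves strand 4? yes. Count so far: 5
Gen 9: crossing 1x4. Involves strand 4? yes. Count so far: 6
Gen 10: crossing 1x3. Involves strand 4? no. Count so far: 6
Gen 11: crossing 2x4. Involves strand 4? yes. Count so far: 7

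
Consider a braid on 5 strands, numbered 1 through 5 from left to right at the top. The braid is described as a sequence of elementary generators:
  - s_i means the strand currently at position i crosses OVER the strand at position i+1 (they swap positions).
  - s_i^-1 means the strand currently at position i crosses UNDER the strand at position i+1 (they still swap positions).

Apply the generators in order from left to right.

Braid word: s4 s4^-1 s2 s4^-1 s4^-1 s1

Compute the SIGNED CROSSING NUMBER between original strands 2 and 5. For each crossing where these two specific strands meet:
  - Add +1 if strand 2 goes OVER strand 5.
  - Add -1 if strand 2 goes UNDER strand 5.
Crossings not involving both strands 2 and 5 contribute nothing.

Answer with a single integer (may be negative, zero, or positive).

Gen 1: crossing 4x5. Both 2&5? no. Sum: 0
Gen 2: crossing 5x4. Both 2&5? no. Sum: 0
Gen 3: crossing 2x3. Both 2&5? no. Sum: 0
Gen 4: crossing 4x5. Both 2&5? no. Sum: 0
Gen 5: crossing 5x4. Both 2&5? no. Sum: 0
Gen 6: crossing 1x3. Both 2&5? no. Sum: 0

Answer: 0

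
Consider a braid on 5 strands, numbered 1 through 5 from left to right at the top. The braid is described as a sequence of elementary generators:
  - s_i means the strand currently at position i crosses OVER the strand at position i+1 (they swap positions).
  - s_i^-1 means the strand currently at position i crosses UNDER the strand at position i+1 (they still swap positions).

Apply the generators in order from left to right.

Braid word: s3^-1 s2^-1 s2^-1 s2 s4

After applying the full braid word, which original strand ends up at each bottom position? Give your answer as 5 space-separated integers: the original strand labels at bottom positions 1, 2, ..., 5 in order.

Answer: 1 4 2 5 3

Derivation:
Gen 1 (s3^-1): strand 3 crosses under strand 4. Perm now: [1 2 4 3 5]
Gen 2 (s2^-1): strand 2 crosses under strand 4. Perm now: [1 4 2 3 5]
Gen 3 (s2^-1): strand 4 crosses under strand 2. Perm now: [1 2 4 3 5]
Gen 4 (s2): strand 2 crosses over strand 4. Perm now: [1 4 2 3 5]
Gen 5 (s4): strand 3 crosses over strand 5. Perm now: [1 4 2 5 3]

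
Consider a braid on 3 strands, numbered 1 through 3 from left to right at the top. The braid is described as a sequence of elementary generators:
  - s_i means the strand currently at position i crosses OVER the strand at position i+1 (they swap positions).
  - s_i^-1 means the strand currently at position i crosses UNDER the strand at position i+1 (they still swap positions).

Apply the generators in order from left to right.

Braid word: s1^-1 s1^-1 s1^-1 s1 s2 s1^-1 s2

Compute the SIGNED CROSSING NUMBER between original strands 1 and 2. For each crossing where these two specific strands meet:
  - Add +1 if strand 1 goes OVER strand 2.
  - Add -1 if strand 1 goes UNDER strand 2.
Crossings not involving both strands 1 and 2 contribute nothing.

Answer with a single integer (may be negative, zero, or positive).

Answer: -1

Derivation:
Gen 1: 1 under 2. Both 1&2? yes. Contrib: -1. Sum: -1
Gen 2: 2 under 1. Both 1&2? yes. Contrib: +1. Sum: 0
Gen 3: 1 under 2. Both 1&2? yes. Contrib: -1. Sum: -1
Gen 4: 2 over 1. Both 1&2? yes. Contrib: -1. Sum: -2
Gen 5: crossing 2x3. Both 1&2? no. Sum: -2
Gen 6: crossing 1x3. Both 1&2? no. Sum: -2
Gen 7: 1 over 2. Both 1&2? yes. Contrib: +1. Sum: -1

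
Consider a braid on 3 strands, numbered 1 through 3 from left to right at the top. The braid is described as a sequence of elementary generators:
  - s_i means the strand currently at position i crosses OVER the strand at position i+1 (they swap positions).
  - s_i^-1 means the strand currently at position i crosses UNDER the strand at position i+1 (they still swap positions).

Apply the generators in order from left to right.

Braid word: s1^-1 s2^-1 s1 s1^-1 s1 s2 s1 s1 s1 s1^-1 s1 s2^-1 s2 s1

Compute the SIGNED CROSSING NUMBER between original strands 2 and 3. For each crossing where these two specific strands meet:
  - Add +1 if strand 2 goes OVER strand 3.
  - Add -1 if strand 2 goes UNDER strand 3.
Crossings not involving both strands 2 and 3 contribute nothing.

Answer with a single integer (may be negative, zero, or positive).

Answer: 5

Derivation:
Gen 1: crossing 1x2. Both 2&3? no. Sum: 0
Gen 2: crossing 1x3. Both 2&3? no. Sum: 0
Gen 3: 2 over 3. Both 2&3? yes. Contrib: +1. Sum: 1
Gen 4: 3 under 2. Both 2&3? yes. Contrib: +1. Sum: 2
Gen 5: 2 over 3. Both 2&3? yes. Contrib: +1. Sum: 3
Gen 6: crossing 2x1. Both 2&3? no. Sum: 3
Gen 7: crossing 3x1. Both 2&3? no. Sum: 3
Gen 8: crossing 1x3. Both 2&3? no. Sum: 3
Gen 9: crossing 3x1. Both 2&3? no. Sum: 3
Gen 10: crossing 1x3. Both 2&3? no. Sum: 3
Gen 11: crossing 3x1. Both 2&3? no. Sum: 3
Gen 12: 3 under 2. Both 2&3? yes. Contrib: +1. Sum: 4
Gen 13: 2 over 3. Both 2&3? yes. Contrib: +1. Sum: 5
Gen 14: crossing 1x3. Both 2&3? no. Sum: 5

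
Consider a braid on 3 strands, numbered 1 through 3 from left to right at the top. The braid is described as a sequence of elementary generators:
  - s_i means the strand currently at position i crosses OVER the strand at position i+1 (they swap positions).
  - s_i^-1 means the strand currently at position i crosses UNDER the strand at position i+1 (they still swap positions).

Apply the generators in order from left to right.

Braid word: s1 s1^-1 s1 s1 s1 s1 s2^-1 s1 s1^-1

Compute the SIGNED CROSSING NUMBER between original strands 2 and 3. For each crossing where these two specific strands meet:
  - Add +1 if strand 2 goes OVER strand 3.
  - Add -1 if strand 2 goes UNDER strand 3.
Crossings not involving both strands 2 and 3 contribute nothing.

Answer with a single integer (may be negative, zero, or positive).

Answer: -1

Derivation:
Gen 1: crossing 1x2. Both 2&3? no. Sum: 0
Gen 2: crossing 2x1. Both 2&3? no. Sum: 0
Gen 3: crossing 1x2. Both 2&3? no. Sum: 0
Gen 4: crossing 2x1. Both 2&3? no. Sum: 0
Gen 5: crossing 1x2. Both 2&3? no. Sum: 0
Gen 6: crossing 2x1. Both 2&3? no. Sum: 0
Gen 7: 2 under 3. Both 2&3? yes. Contrib: -1. Sum: -1
Gen 8: crossing 1x3. Both 2&3? no. Sum: -1
Gen 9: crossing 3x1. Both 2&3? no. Sum: -1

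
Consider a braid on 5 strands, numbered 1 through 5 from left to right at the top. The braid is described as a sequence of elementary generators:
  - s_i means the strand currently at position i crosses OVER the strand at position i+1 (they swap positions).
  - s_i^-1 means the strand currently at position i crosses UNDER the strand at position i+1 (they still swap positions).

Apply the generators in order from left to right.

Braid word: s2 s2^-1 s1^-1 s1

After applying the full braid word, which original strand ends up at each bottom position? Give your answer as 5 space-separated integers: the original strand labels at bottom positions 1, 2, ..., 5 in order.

Answer: 1 2 3 4 5

Derivation:
Gen 1 (s2): strand 2 crosses over strand 3. Perm now: [1 3 2 4 5]
Gen 2 (s2^-1): strand 3 crosses under strand 2. Perm now: [1 2 3 4 5]
Gen 3 (s1^-1): strand 1 crosses under strand 2. Perm now: [2 1 3 4 5]
Gen 4 (s1): strand 2 crosses over strand 1. Perm now: [1 2 3 4 5]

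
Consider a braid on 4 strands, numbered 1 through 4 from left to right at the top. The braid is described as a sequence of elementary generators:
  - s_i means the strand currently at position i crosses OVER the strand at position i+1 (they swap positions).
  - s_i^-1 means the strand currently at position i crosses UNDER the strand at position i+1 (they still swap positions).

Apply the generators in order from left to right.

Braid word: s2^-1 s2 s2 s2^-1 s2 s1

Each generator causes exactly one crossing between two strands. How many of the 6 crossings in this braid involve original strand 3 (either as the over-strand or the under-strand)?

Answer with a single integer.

Answer: 6

Derivation:
Gen 1: crossing 2x3. Involves strand 3? yes. Count so far: 1
Gen 2: crossing 3x2. Involves strand 3? yes. Count so far: 2
Gen 3: crossing 2x3. Involves strand 3? yes. Count so far: 3
Gen 4: crossing 3x2. Involves strand 3? yes. Count so far: 4
Gen 5: crossing 2x3. Involves strand 3? yes. Count so far: 5
Gen 6: crossing 1x3. Involves strand 3? yes. Count so far: 6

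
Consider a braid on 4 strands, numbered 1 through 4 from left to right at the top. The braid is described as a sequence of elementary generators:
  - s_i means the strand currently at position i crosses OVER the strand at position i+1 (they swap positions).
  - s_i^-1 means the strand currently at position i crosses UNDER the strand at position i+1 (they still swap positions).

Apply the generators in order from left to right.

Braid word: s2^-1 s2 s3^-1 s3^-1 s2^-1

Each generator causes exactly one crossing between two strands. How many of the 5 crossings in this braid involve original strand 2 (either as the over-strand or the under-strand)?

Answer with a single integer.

Gen 1: crossing 2x3. Involves strand 2? yes. Count so far: 1
Gen 2: crossing 3x2. Involves strand 2? yes. Count so far: 2
Gen 3: crossing 3x4. Involves strand 2? no. Count so far: 2
Gen 4: crossing 4x3. Involves strand 2? no. Count so far: 2
Gen 5: crossing 2x3. Involves strand 2? yes. Count so far: 3

Answer: 3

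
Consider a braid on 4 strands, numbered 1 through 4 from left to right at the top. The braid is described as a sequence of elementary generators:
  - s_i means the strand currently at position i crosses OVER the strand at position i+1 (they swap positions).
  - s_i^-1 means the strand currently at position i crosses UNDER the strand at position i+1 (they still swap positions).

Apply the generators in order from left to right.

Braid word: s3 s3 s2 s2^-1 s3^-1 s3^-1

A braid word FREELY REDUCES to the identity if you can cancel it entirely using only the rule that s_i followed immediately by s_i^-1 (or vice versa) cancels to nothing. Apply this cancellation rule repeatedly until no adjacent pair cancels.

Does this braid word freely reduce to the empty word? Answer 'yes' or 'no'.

Gen 1 (s3): push. Stack: [s3]
Gen 2 (s3): push. Stack: [s3 s3]
Gen 3 (s2): push. Stack: [s3 s3 s2]
Gen 4 (s2^-1): cancels prior s2. Stack: [s3 s3]
Gen 5 (s3^-1): cancels prior s3. Stack: [s3]
Gen 6 (s3^-1): cancels prior s3. Stack: []
Reduced word: (empty)

Answer: yes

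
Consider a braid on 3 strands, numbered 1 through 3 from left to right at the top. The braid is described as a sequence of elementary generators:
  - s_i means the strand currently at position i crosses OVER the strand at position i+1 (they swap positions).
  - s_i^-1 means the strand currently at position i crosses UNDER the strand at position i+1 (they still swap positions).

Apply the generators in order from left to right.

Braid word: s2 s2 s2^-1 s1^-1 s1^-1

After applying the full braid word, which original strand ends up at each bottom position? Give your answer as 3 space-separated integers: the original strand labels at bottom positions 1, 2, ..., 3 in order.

Gen 1 (s2): strand 2 crosses over strand 3. Perm now: [1 3 2]
Gen 2 (s2): strand 3 crosses over strand 2. Perm now: [1 2 3]
Gen 3 (s2^-1): strand 2 crosses under strand 3. Perm now: [1 3 2]
Gen 4 (s1^-1): strand 1 crosses under strand 3. Perm now: [3 1 2]
Gen 5 (s1^-1): strand 3 crosses under strand 1. Perm now: [1 3 2]

Answer: 1 3 2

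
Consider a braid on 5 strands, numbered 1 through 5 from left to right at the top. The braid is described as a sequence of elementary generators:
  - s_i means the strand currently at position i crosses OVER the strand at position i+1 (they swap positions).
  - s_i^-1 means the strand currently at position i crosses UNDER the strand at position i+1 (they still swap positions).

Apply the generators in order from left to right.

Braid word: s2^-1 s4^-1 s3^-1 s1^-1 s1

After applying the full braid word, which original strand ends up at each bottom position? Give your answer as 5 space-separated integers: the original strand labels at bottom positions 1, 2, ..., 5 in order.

Answer: 1 3 5 2 4

Derivation:
Gen 1 (s2^-1): strand 2 crosses under strand 3. Perm now: [1 3 2 4 5]
Gen 2 (s4^-1): strand 4 crosses under strand 5. Perm now: [1 3 2 5 4]
Gen 3 (s3^-1): strand 2 crosses under strand 5. Perm now: [1 3 5 2 4]
Gen 4 (s1^-1): strand 1 crosses under strand 3. Perm now: [3 1 5 2 4]
Gen 5 (s1): strand 3 crosses over strand 1. Perm now: [1 3 5 2 4]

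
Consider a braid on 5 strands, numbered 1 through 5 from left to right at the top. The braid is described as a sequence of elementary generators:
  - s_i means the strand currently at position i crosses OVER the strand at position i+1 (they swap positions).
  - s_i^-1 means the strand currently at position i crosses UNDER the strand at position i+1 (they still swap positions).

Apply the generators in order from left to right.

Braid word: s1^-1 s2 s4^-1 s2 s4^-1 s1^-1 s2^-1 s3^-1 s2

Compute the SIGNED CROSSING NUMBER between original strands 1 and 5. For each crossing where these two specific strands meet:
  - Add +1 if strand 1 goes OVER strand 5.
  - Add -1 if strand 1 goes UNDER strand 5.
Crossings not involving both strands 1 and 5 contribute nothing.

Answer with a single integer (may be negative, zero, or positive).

Answer: 0

Derivation:
Gen 1: crossing 1x2. Both 1&5? no. Sum: 0
Gen 2: crossing 1x3. Both 1&5? no. Sum: 0
Gen 3: crossing 4x5. Both 1&5? no. Sum: 0
Gen 4: crossing 3x1. Both 1&5? no. Sum: 0
Gen 5: crossing 5x4. Both 1&5? no. Sum: 0
Gen 6: crossing 2x1. Both 1&5? no. Sum: 0
Gen 7: crossing 2x3. Both 1&5? no. Sum: 0
Gen 8: crossing 2x4. Both 1&5? no. Sum: 0
Gen 9: crossing 3x4. Both 1&5? no. Sum: 0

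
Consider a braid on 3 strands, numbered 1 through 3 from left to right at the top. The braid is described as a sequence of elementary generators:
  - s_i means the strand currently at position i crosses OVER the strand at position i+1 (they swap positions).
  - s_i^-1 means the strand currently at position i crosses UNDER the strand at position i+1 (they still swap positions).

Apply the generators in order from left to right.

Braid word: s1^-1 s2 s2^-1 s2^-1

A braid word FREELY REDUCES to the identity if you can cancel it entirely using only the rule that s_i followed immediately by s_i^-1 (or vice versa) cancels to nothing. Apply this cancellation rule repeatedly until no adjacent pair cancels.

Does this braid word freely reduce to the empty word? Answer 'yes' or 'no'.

Answer: no

Derivation:
Gen 1 (s1^-1): push. Stack: [s1^-1]
Gen 2 (s2): push. Stack: [s1^-1 s2]
Gen 3 (s2^-1): cancels prior s2. Stack: [s1^-1]
Gen 4 (s2^-1): push. Stack: [s1^-1 s2^-1]
Reduced word: s1^-1 s2^-1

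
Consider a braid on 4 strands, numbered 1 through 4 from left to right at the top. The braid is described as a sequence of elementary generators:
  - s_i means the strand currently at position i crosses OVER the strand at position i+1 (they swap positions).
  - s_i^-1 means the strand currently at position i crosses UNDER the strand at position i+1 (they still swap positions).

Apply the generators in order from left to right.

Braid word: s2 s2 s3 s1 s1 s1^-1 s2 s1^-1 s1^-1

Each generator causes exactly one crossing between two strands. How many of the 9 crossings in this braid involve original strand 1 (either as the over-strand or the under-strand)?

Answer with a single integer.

Gen 1: crossing 2x3. Involves strand 1? no. Count so far: 0
Gen 2: crossing 3x2. Involves strand 1? no. Count so far: 0
Gen 3: crossing 3x4. Involves strand 1? no. Count so far: 0
Gen 4: crossing 1x2. Involves strand 1? yes. Count so far: 1
Gen 5: crossing 2x1. Involves strand 1? yes. Count so far: 2
Gen 6: crossing 1x2. Involves strand 1? yes. Count so far: 3
Gen 7: crossing 1x4. Involves strand 1? yes. Count so far: 4
Gen 8: crossing 2x4. Involves strand 1? no. Count so far: 4
Gen 9: crossing 4x2. Involves strand 1? no. Count so far: 4

Answer: 4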